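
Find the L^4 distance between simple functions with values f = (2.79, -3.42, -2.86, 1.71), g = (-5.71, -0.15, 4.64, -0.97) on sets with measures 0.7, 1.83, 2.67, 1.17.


Step 1: Compute differences f_i - g_i:
  2.79 - -5.71 = 8.5
  -3.42 - -0.15 = -3.27
  -2.86 - 4.64 = -7.5
  1.71 - -0.97 = 2.68
Step 2: Compute |diff|^4 * measure for each set:
  |8.5|^4 * 0.7 = 5220.0625 * 0.7 = 3654.04375
  |-3.27|^4 * 1.83 = 114.33811 * 1.83 = 209.238742
  |-7.5|^4 * 2.67 = 3164.0625 * 2.67 = 8448.046875
  |2.68|^4 * 1.17 = 51.58687 * 1.17 = 60.356638
Step 3: Sum = 12371.686005
Step 4: ||f-g||_4 = (12371.686005)^(1/4) = 10.546472


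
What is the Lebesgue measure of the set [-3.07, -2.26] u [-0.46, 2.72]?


For pairwise disjoint intervals, m(union) = sum of lengths.
= (-2.26 - -3.07) + (2.72 - -0.46)
= 0.81 + 3.18
= 3.99


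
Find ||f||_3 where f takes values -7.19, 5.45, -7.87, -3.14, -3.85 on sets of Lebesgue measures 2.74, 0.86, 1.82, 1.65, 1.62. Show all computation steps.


Step 1: Compute |f_i|^3 for each value:
  |-7.19|^3 = 371.694959
  |5.45|^3 = 161.878625
  |-7.87|^3 = 487.443403
  |-3.14|^3 = 30.959144
  |-3.85|^3 = 57.066625
Step 2: Multiply by measures and sum:
  371.694959 * 2.74 = 1018.444188
  161.878625 * 0.86 = 139.215618
  487.443403 * 1.82 = 887.146993
  30.959144 * 1.65 = 51.082588
  57.066625 * 1.62 = 92.447933
Sum = 1018.444188 + 139.215618 + 887.146993 + 51.082588 + 92.447933 = 2188.337319
Step 3: Take the p-th root:
||f||_3 = (2188.337319)^(1/3) = 12.982891


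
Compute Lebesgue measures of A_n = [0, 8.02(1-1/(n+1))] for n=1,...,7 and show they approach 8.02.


By continuity of measure from below: if A_n increases to A, then m(A_n) -> m(A).
Here A = [0, 8.02], so m(A) = 8.02
Step 1: a_1 = 8.02*(1 - 1/2) = 4.01, m(A_1) = 4.01
Step 2: a_2 = 8.02*(1 - 1/3) = 5.3467, m(A_2) = 5.3467
Step 3: a_3 = 8.02*(1 - 1/4) = 6.015, m(A_3) = 6.015
Step 4: a_4 = 8.02*(1 - 1/5) = 6.416, m(A_4) = 6.416
Step 5: a_5 = 8.02*(1 - 1/6) = 6.6833, m(A_5) = 6.6833
Step 6: a_6 = 8.02*(1 - 1/7) = 6.8743, m(A_6) = 6.8743
Step 7: a_7 = 8.02*(1 - 1/8) = 7.0175, m(A_7) = 7.0175
Limit: m(A_n) -> m([0,8.02]) = 8.02


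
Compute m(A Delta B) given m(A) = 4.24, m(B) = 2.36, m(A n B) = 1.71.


m(A Delta B) = m(A) + m(B) - 2*m(A n B)
= 4.24 + 2.36 - 2*1.71
= 4.24 + 2.36 - 3.42
= 3.18


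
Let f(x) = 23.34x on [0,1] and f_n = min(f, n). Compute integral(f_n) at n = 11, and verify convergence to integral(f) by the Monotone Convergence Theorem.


f(x) = 23.34x on [0,1]; f_n(x) = min(23.34x, n). At n = 11:
Step 1: f(x) reaches 11 at x = 11/23.34 = 0.471294
Step 2: integral(f_11) = integral(23.34x, 0, 0.471294) + integral(11, 0.471294, 1)
       = 23.34*0.471294^2/2 + 11*(1 - 0.471294)
       = 2.592117 + 5.815767
       = 8.407883
Step 3: As n -> infinity, f_n increases to f, so by MCT integral(f_n) -> integral(f) = 23.34/2 = 11.67.
Convergence: integral(f_11) = 8.407883 -> 11.67 as n -> infinity


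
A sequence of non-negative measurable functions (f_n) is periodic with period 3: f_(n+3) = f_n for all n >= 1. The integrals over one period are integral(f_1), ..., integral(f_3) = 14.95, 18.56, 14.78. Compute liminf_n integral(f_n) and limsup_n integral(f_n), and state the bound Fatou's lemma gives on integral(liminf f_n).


The sequence (integral(f_n)) is periodic with period 3, repeating the values 14.95, 18.56, 14.78 indefinitely.
Step 1: For a periodic sequence, every tail (a_m, a_(m+1), ...) contains all 3 period values infinitely often.
Step 2: Hence inf of every tail = min of the period values = min(14.95, 18.56, 14.78) = 14.78.
        liminf_n integral(f_n) = sup over m of (inf of tail from m) = 14.78.
Step 3: Similarly sup of every tail = max of the period values = 18.56.
        limsup_n integral(f_n) = 18.56.
Step 4: Fatou's lemma: integral(liminf_n f_n) <= liminf_n integral(f_n) = 14.78.
        So the integral of the pointwise liminf is at most 14.78.


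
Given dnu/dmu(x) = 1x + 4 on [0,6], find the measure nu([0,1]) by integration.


nu(A) = integral_A (dnu/dmu) dmu = integral_0^1 (1x + 4) dx
Step 1: Antiderivative F(x) = (1/2)x^2 + 4x
Step 2: F(1) = (1/2)*1^2 + 4*1 = 0.5 + 4 = 4.5
Step 3: F(0) = (1/2)*0^2 + 4*0 = 0.0 + 0 = 0.0
Step 4: nu([0,1]) = F(1) - F(0) = 4.5 - 0.0 = 4.5


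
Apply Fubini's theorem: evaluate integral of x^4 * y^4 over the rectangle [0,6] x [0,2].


By Fubini's theorem, the double integral factors as a product of single integrals:
Step 1: integral_0^6 x^4 dx = [x^5/5] from 0 to 6
     = 6^5/5 = 1555.2
Step 2: integral_0^2 y^4 dy = [y^5/5] from 0 to 2
     = 2^5/5 = 6.4
Step 3: Double integral = 1555.2 * 6.4 = 9953.28


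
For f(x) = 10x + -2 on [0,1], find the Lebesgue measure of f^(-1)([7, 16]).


f^(-1)([7, 16]) = {x : 7 <= 10x + -2 <= 16}
Solving: (7 - -2)/10 <= x <= (16 - -2)/10
= [0.9, 1.8]
Intersecting with [0,1]: [0.9, 1]
Measure = 1 - 0.9 = 0.1


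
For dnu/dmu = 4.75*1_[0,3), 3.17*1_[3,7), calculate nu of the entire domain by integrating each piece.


Integrate each piece of the Radon-Nikodym derivative:
Step 1: integral_0^3 4.75 dx = 4.75*(3-0) = 4.75*3 = 14.25
Step 2: integral_3^7 3.17 dx = 3.17*(7-3) = 3.17*4 = 12.68
Total: 14.25 + 12.68 = 26.93


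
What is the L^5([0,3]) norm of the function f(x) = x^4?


Step 1: ||f||_5 = (integral_0^3 |x^4|^5 dx)^(1/5)
     = (integral_0^3 x^20 dx)^(1/5)
Step 2: integral_0^3 x^20 dx = [x^21/(21)] from 0 to 3 = 3^21/21
     = 10460353203/21 = 4.981121e+08
Step 3: ||f||_5 = (4.981121e+08)^(1/5) = 54.886484


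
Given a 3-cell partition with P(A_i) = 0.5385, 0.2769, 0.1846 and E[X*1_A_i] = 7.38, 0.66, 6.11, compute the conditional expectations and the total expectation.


For each cell A_i: E[X|A_i] = E[X*1_A_i] / P(A_i)
Step 1: E[X|A_1] = 7.38 / 0.5385 = 13.704735
Step 2: E[X|A_2] = 0.66 / 0.2769 = 2.383532
Step 3: E[X|A_3] = 6.11 / 0.1846 = 33.098592
Verification: E[X] = sum E[X*1_A_i] = 7.38 + 0.66 + 6.11 = 14.15


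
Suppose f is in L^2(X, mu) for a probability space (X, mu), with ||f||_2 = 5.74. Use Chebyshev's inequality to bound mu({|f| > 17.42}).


Chebyshev/Markov inequality: mu(|f| > eps) <= (||f||_p / eps)^p
Step 1: ||f||_2 / eps = 5.74 / 17.42 = 0.329506
Step 2: Raise to power p = 2:
  (0.329506)^2 = 0.108574
Step 3: Therefore mu(|f| > 17.42) <= 0.108574


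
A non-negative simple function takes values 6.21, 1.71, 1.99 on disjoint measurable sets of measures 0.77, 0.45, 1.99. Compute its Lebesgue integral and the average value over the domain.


Step 1: Integral = sum(value_i * measure_i)
= 6.21*0.77 + 1.71*0.45 + 1.99*1.99
= 4.7817 + 0.7695 + 3.9601
= 9.5113
Step 2: Total measure of domain = 0.77 + 0.45 + 1.99 = 3.21
Step 3: Average value = 9.5113 / 3.21 = 2.963022


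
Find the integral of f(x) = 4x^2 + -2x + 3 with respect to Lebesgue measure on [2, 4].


The Lebesgue integral of a Riemann-integrable function agrees with the Riemann integral.
Antiderivative F(x) = (4/3)x^3 + (-2/2)x^2 + 3x
F(4) = (4/3)*4^3 + (-2/2)*4^2 + 3*4
     = (4/3)*64 + (-2/2)*16 + 3*4
     = 85.333333 + -16 + 12
     = 81.333333
F(2) = 12.666667
Integral = F(4) - F(2) = 81.333333 - 12.666667 = 68.666667


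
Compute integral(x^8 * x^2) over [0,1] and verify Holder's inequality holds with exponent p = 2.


Step 1: Exact integral of f*g = integral(x^10, 0, 1) = 1/11
     = 0.090909
Step 2: Holder bound with p=2, q=2:
  ||f||_p = (integral x^16 dx)^(1/2) = (1/17)^(1/2) = 0.242536
  ||g||_q = (integral x^4 dx)^(1/2) = (1/5)^(1/2) = 0.447214
Step 3: Holder bound = ||f||_p * ||g||_q = 0.242536 * 0.447214 = 0.108465
Verification: 0.090909 <= 0.108465 (Holder holds)


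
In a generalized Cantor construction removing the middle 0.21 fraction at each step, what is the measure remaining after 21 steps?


Step 1: At each step, fraction remaining = 1 - 0.21 = 0.79
Step 2: After 21 steps, measure = (0.79)^21
Result = 0.007082


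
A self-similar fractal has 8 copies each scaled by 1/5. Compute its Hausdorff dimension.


For a self-similar set with N copies scaled by 1/r:
dim_H = log(N)/log(r) = log(8)/log(5)
= 2.079442/1.609438
= 1.29203


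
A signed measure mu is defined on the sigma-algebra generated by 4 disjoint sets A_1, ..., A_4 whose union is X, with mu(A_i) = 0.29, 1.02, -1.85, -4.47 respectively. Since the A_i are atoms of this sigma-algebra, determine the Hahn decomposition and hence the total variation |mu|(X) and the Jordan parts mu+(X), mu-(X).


Step 1: Every measurable set is a union of atoms (the cells / points), so a Hahn decomposition is
  obtained by grouping atoms by sign: P = union of atoms with mu > 0, N = union of the remaining atoms.
  Atoms in P (indices): 1, 2;  atoms in N (indices): 3, 4
  Positive values: 0.29, 1.02
  Negative values: -1.85, -4.47
Step 2: mu+(X) = mu(P) = sum of positive atom values = 1.31
Step 3: mu-(X) = -mu(N) = sum of |negative atom values| = 6.32
Step 4: |mu|(X) = mu+(X) + mu-(X) = 1.31 + 6.32 = 7.63


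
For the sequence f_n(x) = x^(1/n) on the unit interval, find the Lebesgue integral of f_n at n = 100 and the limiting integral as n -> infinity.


At n = 100: f_100(x) = x^(1/100).
Step 1: integral(x^(1/100), 0, 1) = [x^(1/100+1) / (1/100+1)] from 0 to 1
     = 1 / (1/100 + 1) = 1 / ((100+1)/100) = 100/(100+1)
     = 100/101 = 0.990099
Step 2: As n -> infinity, f_n(x) = x^(1/n) -> 1 for x in (0,1], and f_n is increasing in n.
By MCT, lim_n integral(f_n) = integral(lim_n f_n) = integral(1, 0, 1) = 1.
Step 3: Verify convergence: 100/101 = 0.990099 -> 1


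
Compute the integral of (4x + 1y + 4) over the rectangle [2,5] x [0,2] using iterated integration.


By Fubini, integrate in x first, then y.
Step 1: Fix y, integrate over x in [2,5]:
  integral(4x + 1y + 4, x=2..5)
  = 4*(5^2 - 2^2)/2 + (1y + 4)*(5 - 2)
  = 42 + (1y + 4)*3
  = 42 + 3y + 12
  = 54 + 3y
Step 2: Integrate over y in [0,2]:
  integral(54 + 3y, y=0..2)
  = 54*2 + 3*(2^2 - 0^2)/2
  = 108 + 6
  = 114


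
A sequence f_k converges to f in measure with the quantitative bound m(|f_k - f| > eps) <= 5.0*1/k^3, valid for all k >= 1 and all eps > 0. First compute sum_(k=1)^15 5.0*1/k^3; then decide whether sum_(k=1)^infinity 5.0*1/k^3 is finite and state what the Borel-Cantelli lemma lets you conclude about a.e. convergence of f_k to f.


Step 1: List the terms 5.0*1/k^3 for k = 1 to 15:
  k=1: 5
  k=2: 0.625
  k=3: 0.185185
  k=4: 0.078125
  k=5: 0.04
  k=6: 0.023148
  k=7: 0.014577
  k=8: 0.009766
  k=9: 0.006859
  k=10: 0.005
  k=11: 0.003757
  k=12: 0.002894
  k=13: 0.002276
  k=14: 0.001822
  k=15: 0.001481
Step 2: Partial sum = 5 + 0.625 + 0.185185 + 0.078125 + 0.04 + 0.023148 + 0.014577 + 0.009766 + 0.006859 + 0.005 + 0.003757 + 0.002894 + 0.002276 + 0.001822 + 0.001481
     = 5.999889
Step 3: The full series sum_(k>=1) 5.0*1/k^3 converges (p-series with p = 3 > 1; a constant multiple of a convergent series converges).
Step 4: Fix eps > 0. Since sum_k m(|f_k - f| > eps) < infinity, the Borel-Cantelli lemma gives
        m(limsup_k {|f_k - f| > eps}) = 0, i.e. for a.e. x, |f_k(x) - f(x)| <= eps for all large k.
        Applying this with eps = 1/j for j = 1, 2, ... and intersecting the countably many full-measure sets,
        for a.e. x we get limsup_k |f_k(x) - f(x)| <= 1/j for every j, hence f_k -> f almost everywhere.
Conclusion: series converges; Borel-Cantelli yields f_k -> f a.e.


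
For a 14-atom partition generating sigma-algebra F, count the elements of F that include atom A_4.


Each element of F is a union of some subset S of the 14 atoms.
The element contains A_4 iff A_4 is in S.
So we count subsets S of {A_1,...,A_14} with A_4 in S: choose freely among the other 13 atoms.
Count = 2^(14-1) = 2^13 = 8192.


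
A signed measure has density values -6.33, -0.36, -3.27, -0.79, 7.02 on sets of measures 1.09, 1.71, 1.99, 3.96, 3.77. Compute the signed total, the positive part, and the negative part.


Step 1: Compute signed measure on each set:
  Set 1: -6.33 * 1.09 = -6.8997
  Set 2: -0.36 * 1.71 = -0.6156
  Set 3: -3.27 * 1.99 = -6.5073
  Set 4: -0.79 * 3.96 = -3.1284
  Set 5: 7.02 * 3.77 = 26.4654
Step 2: Total signed measure = (-6.8997) + (-0.6156) + (-6.5073) + (-3.1284) + (26.4654)
     = 9.3144
Step 3: Positive part mu+(X) = sum of positive contributions = 26.4654
Step 4: Negative part mu-(X) = |sum of negative contributions| = 17.151


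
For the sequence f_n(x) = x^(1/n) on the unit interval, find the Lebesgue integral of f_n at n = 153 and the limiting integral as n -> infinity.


At n = 153: f_153(x) = x^(1/153).
Step 1: integral(x^(1/153), 0, 1) = [x^(1/153+1) / (1/153+1)] from 0 to 1
     = 1 / (1/153 + 1) = 1 / ((153+1)/153) = 153/(153+1)
     = 153/154 = 0.993506
Step 2: As n -> infinity, f_n(x) = x^(1/n) -> 1 for x in (0,1], and f_n is increasing in n.
By MCT, lim_n integral(f_n) = integral(lim_n f_n) = integral(1, 0, 1) = 1.
Step 3: Verify convergence: 153/154 = 0.993506 -> 1


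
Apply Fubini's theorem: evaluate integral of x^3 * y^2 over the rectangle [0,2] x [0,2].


By Fubini's theorem, the double integral factors as a product of single integrals:
Step 1: integral_0^2 x^3 dx = [x^4/4] from 0 to 2
     = 2^4/4 = 4
Step 2: integral_0^2 y^2 dy = [y^3/3] from 0 to 2
     = 2^3/3 = 2.666667
Step 3: Double integral = 4 * 2.666667 = 10.666667


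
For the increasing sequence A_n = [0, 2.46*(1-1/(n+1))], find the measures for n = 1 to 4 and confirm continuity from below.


By continuity of measure from below: if A_n increases to A, then m(A_n) -> m(A).
Here A = [0, 2.46], so m(A) = 2.46
Step 1: a_1 = 2.46*(1 - 1/2) = 1.23, m(A_1) = 1.23
Step 2: a_2 = 2.46*(1 - 1/3) = 1.64, m(A_2) = 1.64
Step 3: a_3 = 2.46*(1 - 1/4) = 1.845, m(A_3) = 1.845
Step 4: a_4 = 2.46*(1 - 1/5) = 1.968, m(A_4) = 1.968
Limit: m(A_n) -> m([0,2.46]) = 2.46


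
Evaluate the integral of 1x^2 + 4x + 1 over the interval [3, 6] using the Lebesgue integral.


The Lebesgue integral of a Riemann-integrable function agrees with the Riemann integral.
Antiderivative F(x) = (1/3)x^3 + (4/2)x^2 + 1x
F(6) = (1/3)*6^3 + (4/2)*6^2 + 1*6
     = (1/3)*216 + (4/2)*36 + 1*6
     = 72 + 72 + 6
     = 150
F(3) = 30
Integral = F(6) - F(3) = 150 - 30 = 120


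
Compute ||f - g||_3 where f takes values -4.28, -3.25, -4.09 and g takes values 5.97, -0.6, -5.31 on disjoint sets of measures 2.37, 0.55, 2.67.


Step 1: Compute differences f_i - g_i:
  -4.28 - 5.97 = -10.25
  -3.25 - -0.6 = -2.65
  -4.09 - -5.31 = 1.22
Step 2: Compute |diff|^3 * measure for each set:
  |-10.25|^3 * 2.37 = 1076.890625 * 2.37 = 2552.230781
  |-2.65|^3 * 0.55 = 18.609625 * 0.55 = 10.235294
  |1.22|^3 * 2.67 = 1.815848 * 2.67 = 4.848314
Step 3: Sum = 2567.314389
Step 4: ||f-g||_3 = (2567.314389)^(1/3) = 13.692824


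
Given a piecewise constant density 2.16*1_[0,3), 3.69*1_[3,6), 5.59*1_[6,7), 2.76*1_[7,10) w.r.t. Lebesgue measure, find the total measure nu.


Integrate each piece of the Radon-Nikodym derivative:
Step 1: integral_0^3 2.16 dx = 2.16*(3-0) = 2.16*3 = 6.48
Step 2: integral_3^6 3.69 dx = 3.69*(6-3) = 3.69*3 = 11.07
Step 3: integral_6^7 5.59 dx = 5.59*(7-6) = 5.59*1 = 5.59
Step 4: integral_7^10 2.76 dx = 2.76*(10-7) = 2.76*3 = 8.28
Total: 6.48 + 11.07 + 5.59 + 8.28 = 31.42


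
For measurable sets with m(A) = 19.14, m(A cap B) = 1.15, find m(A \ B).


m(A \ B) = m(A) - m(A n B)
= 19.14 - 1.15
= 17.99


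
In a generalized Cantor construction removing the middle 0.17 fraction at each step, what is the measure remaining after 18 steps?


Step 1: At each step, fraction remaining = 1 - 0.17 = 0.83
Step 2: After 18 steps, measure = (0.83)^18
Result = 0.034947


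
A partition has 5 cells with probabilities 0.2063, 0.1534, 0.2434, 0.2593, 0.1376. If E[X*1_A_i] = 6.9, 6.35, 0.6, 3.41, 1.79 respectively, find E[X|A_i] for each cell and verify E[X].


For each cell A_i: E[X|A_i] = E[X*1_A_i] / P(A_i)
Step 1: E[X|A_1] = 6.9 / 0.2063 = 33.446437
Step 2: E[X|A_2] = 6.35 / 0.1534 = 41.395046
Step 3: E[X|A_3] = 0.6 / 0.2434 = 2.465078
Step 4: E[X|A_4] = 3.41 / 0.2593 = 13.150791
Step 5: E[X|A_5] = 1.79 / 0.1376 = 13.008721
Verification: E[X] = sum E[X*1_A_i] = 6.9 + 6.35 + 0.6 + 3.41 + 1.79 = 19.05


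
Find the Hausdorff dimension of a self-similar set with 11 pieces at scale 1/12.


For a self-similar set with N copies scaled by 1/r:
dim_H = log(N)/log(r) = log(11)/log(12)
= 2.397895/2.484907
= 0.964984


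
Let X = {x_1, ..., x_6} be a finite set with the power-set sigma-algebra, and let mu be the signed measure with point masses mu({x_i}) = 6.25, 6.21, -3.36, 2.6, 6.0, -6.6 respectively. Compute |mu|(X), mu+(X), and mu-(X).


Step 1: Every measurable set is a union of atoms (the cells / points), so a Hahn decomposition is
  obtained by grouping atoms by sign: P = union of atoms with mu > 0, N = union of the remaining atoms.
  Atoms in P (indices): 1, 2, 4, 5;  atoms in N (indices): 3, 6
  Positive values: 6.25, 6.21, 2.6, 6
  Negative values: -3.36, -6.6
Step 2: mu+(X) = mu(P) = sum of positive atom values = 21.06
Step 3: mu-(X) = -mu(N) = sum of |negative atom values| = 9.96
Step 4: |mu|(X) = mu+(X) + mu-(X) = 21.06 + 9.96 = 31.02


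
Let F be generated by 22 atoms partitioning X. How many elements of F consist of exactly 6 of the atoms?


Each element of F is a union of some subset of the 22 atoms.
Elements that are unions of exactly 6 atoms correspond to 6-element subsets of the 22 atoms.
Count = C(22, 6) = 22! / (6! * 16!) = 74613.


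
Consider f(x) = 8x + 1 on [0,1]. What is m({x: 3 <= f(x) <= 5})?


f^(-1)([3, 5]) = {x : 3 <= 8x + 1 <= 5}
Solving: (3 - 1)/8 <= x <= (5 - 1)/8
= [0.25, 0.5]
Intersecting with [0,1]: [0.25, 0.5]
Measure = 0.5 - 0.25 = 0.25


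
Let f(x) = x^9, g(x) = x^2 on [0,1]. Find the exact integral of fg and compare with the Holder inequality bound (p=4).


Step 1: Exact integral of f*g = integral(x^11, 0, 1) = 1/12
     = 0.083333
Step 2: Holder bound with p=4, q=1.333333:
  ||f||_p = (integral x^36 dx)^(1/4) = (1/37)^(1/4) = 0.405461
  ||g||_q = (integral x^2.666667 dx)^(1/1.333333) = (1/3.666667)^(1/1.333333) = 0.377395
Step 3: Holder bound = ||f||_p * ||g||_q = 0.405461 * 0.377395 = 0.153019
Verification: 0.083333 <= 0.153019 (Holder holds)


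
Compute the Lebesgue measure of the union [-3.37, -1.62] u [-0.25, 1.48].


For pairwise disjoint intervals, m(union) = sum of lengths.
= (-1.62 - -3.37) + (1.48 - -0.25)
= 1.75 + 1.73
= 3.48


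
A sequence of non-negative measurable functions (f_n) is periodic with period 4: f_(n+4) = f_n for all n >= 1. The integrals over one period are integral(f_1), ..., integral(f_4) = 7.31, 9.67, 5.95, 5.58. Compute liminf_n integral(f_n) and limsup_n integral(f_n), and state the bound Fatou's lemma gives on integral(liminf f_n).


The sequence (integral(f_n)) is periodic with period 4, repeating the values 7.31, 9.67, 5.95, 5.58 indefinitely.
Step 1: For a periodic sequence, every tail (a_m, a_(m+1), ...) contains all 4 period values infinitely often.
Step 2: Hence inf of every tail = min of the period values = min(7.31, 9.67, 5.95, 5.58) = 5.58.
        liminf_n integral(f_n) = sup over m of (inf of tail from m) = 5.58.
Step 3: Similarly sup of every tail = max of the period values = 9.67.
        limsup_n integral(f_n) = 9.67.
Step 4: Fatou's lemma: integral(liminf_n f_n) <= liminf_n integral(f_n) = 5.58.
        So the integral of the pointwise liminf is at most 5.58.


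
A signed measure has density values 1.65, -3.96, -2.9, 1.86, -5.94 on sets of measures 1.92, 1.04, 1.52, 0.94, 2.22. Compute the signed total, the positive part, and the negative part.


Step 1: Compute signed measure on each set:
  Set 1: 1.65 * 1.92 = 3.168
  Set 2: -3.96 * 1.04 = -4.1184
  Set 3: -2.9 * 1.52 = -4.408
  Set 4: 1.86 * 0.94 = 1.7484
  Set 5: -5.94 * 2.22 = -13.1868
Step 2: Total signed measure = (3.168) + (-4.1184) + (-4.408) + (1.7484) + (-13.1868)
     = -16.7968
Step 3: Positive part mu+(X) = sum of positive contributions = 4.9164
Step 4: Negative part mu-(X) = |sum of negative contributions| = 21.7132


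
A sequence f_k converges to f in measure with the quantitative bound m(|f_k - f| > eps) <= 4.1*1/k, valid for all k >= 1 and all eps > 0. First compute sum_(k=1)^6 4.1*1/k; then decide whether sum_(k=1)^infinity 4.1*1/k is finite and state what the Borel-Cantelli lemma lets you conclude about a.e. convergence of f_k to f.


Step 1: List the terms 4.1*1/k for k = 1 to 6:
  k=1: 4.1
  k=2: 2.05
  k=3: 1.366667
  k=4: 1.025
  k=5: 0.82
  k=6: 0.683333
Step 2: Partial sum = 4.1 + 2.05 + 1.366667 + 1.025 + 0.82 + 0.683333
     = 10.045
Step 3: The full series sum_(k>=1) 4.1*1/k diverges (harmonic series, p = 1; a nonzero constant multiple of a divergent series diverges).
Step 4: The (first) Borel-Cantelli lemma requires a summable sequence of measures, so it does not apply here;
        from this bound alone no conclusion about a.e. convergence can be drawn (convergence in measure still
        gives an a.e.-convergent subsequence, but not a.e. convergence of the whole sequence).
Conclusion: series diverges; Borel-Cantelli is inconclusive about a.e. convergence of f_k.


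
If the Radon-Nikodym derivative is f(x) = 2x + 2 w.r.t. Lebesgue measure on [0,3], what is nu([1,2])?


nu(A) = integral_A (dnu/dmu) dmu = integral_1^2 (2x + 2) dx
Step 1: Antiderivative F(x) = (2/2)x^2 + 2x
Step 2: F(2) = (2/2)*2^2 + 2*2 = 4 + 4 = 8
Step 3: F(1) = (2/2)*1^2 + 2*1 = 1 + 2 = 3
Step 4: nu([1,2]) = F(2) - F(1) = 8 - 3 = 5


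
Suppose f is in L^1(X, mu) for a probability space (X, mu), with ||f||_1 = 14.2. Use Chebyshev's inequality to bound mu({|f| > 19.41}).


Chebyshev/Markov inequality: mu(|f| > eps) <= (||f||_p / eps)^p
Step 1: ||f||_1 / eps = 14.2 / 19.41 = 0.731582
Step 2: Raise to power p = 1:
  (0.731582)^1 = 0.731582
Step 3: Therefore mu(|f| > 19.41) <= 0.731582


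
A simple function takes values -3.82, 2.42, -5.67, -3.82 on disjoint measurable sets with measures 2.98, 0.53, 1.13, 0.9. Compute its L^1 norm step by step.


Step 1: Compute |f_i|^1 for each value:
  |-3.82|^1 = 3.82
  |2.42|^1 = 2.42
  |-5.67|^1 = 5.67
  |-3.82|^1 = 3.82
Step 2: Multiply by measures and sum:
  3.82 * 2.98 = 11.3836
  2.42 * 0.53 = 1.2826
  5.67 * 1.13 = 6.4071
  3.82 * 0.9 = 3.438
Sum = 11.3836 + 1.2826 + 6.4071 + 3.438 = 22.5113
Step 3: Take the p-th root:
||f||_1 = (22.5113)^(1/1) = 22.5113


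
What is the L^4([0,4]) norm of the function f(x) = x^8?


Step 1: ||f||_4 = (integral_0^4 |x^8|^4 dx)^(1/4)
     = (integral_0^4 x^32 dx)^(1/4)
Step 2: integral_0^4 x^32 dx = [x^33/(33)] from 0 to 4 = 4^33/33
     = 73786976294838206464/33 = 2.235969e+18
Step 3: ||f||_4 = (2.235969e+18)^(1/4) = 38669.311845


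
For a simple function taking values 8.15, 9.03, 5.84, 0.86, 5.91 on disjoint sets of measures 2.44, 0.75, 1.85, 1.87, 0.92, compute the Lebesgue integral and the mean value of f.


Step 1: Integral = sum(value_i * measure_i)
= 8.15*2.44 + 9.03*0.75 + 5.84*1.85 + 0.86*1.87 + 5.91*0.92
= 19.886 + 6.7725 + 10.804 + 1.6082 + 5.4372
= 44.5079
Step 2: Total measure of domain = 2.44 + 0.75 + 1.85 + 1.87 + 0.92 = 7.83
Step 3: Average value = 44.5079 / 7.83 = 5.684278


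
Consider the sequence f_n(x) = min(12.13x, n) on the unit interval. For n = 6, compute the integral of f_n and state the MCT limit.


f(x) = 12.13x on [0,1]; f_n(x) = min(12.13x, n). At n = 6:
Step 1: f(x) reaches 6 at x = 6/12.13 = 0.494641
Step 2: integral(f_6) = integral(12.13x, 0, 0.494641) + integral(6, 0.494641, 1)
       = 12.13*0.494641^2/2 + 6*(1 - 0.494641)
       = 1.483924 + 3.032152
       = 4.516076
Step 3: As n -> infinity, f_n increases to f, so by MCT integral(f_n) -> integral(f) = 12.13/2 = 6.065.
Convergence: integral(f_6) = 4.516076 -> 6.065 as n -> infinity


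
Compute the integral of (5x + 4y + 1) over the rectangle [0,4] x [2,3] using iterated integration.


By Fubini, integrate in x first, then y.
Step 1: Fix y, integrate over x in [0,4]:
  integral(5x + 4y + 1, x=0..4)
  = 5*(4^2 - 0^2)/2 + (4y + 1)*(4 - 0)
  = 40 + (4y + 1)*4
  = 40 + 16y + 4
  = 44 + 16y
Step 2: Integrate over y in [2,3]:
  integral(44 + 16y, y=2..3)
  = 44*1 + 16*(3^2 - 2^2)/2
  = 44 + 40
  = 84


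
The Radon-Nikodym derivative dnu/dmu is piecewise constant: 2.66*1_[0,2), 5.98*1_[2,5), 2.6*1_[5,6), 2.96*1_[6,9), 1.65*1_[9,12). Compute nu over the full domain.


Integrate each piece of the Radon-Nikodym derivative:
Step 1: integral_0^2 2.66 dx = 2.66*(2-0) = 2.66*2 = 5.32
Step 2: integral_2^5 5.98 dx = 5.98*(5-2) = 5.98*3 = 17.94
Step 3: integral_5^6 2.6 dx = 2.6*(6-5) = 2.6*1 = 2.6
Step 4: integral_6^9 2.96 dx = 2.96*(9-6) = 2.96*3 = 8.88
Step 5: integral_9^12 1.65 dx = 1.65*(12-9) = 1.65*3 = 4.95
Total: 5.32 + 17.94 + 2.6 + 8.88 + 4.95 = 39.69


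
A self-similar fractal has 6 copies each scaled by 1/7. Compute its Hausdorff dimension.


For a self-similar set with N copies scaled by 1/r:
dim_H = log(N)/log(r) = log(6)/log(7)
= 1.791759/1.94591
= 0.920782


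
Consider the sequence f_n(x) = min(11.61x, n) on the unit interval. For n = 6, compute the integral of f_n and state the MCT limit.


f(x) = 11.61x on [0,1]; f_n(x) = min(11.61x, n). At n = 6:
Step 1: f(x) reaches 6 at x = 6/11.61 = 0.516796
Step 2: integral(f_6) = integral(11.61x, 0, 0.516796) + integral(6, 0.516796, 1)
       = 11.61*0.516796^2/2 + 6*(1 - 0.516796)
       = 1.550388 + 2.899225
       = 4.449612
Step 3: As n -> infinity, f_n increases to f, so by MCT integral(f_n) -> integral(f) = 11.61/2 = 5.805.
Convergence: integral(f_6) = 4.449612 -> 5.805 as n -> infinity


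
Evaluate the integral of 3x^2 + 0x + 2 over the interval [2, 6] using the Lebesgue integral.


The Lebesgue integral of a Riemann-integrable function agrees with the Riemann integral.
Antiderivative F(x) = (3/3)x^3 + (0/2)x^2 + 2x
F(6) = (3/3)*6^3 + (0/2)*6^2 + 2*6
     = (3/3)*216 + (0/2)*36 + 2*6
     = 216 + 0.0 + 12
     = 228
F(2) = 12
Integral = F(6) - F(2) = 228 - 12 = 216


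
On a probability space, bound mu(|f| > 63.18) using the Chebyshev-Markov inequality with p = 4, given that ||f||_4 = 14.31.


Chebyshev/Markov inequality: mu(|f| > eps) <= (||f||_p / eps)^p
Step 1: ||f||_4 / eps = 14.31 / 63.18 = 0.226496
Step 2: Raise to power p = 4:
  (0.226496)^4 = 0.002632
Step 3: Therefore mu(|f| > 63.18) <= 0.002632


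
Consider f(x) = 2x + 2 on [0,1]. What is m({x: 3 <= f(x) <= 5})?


f^(-1)([3, 5]) = {x : 3 <= 2x + 2 <= 5}
Solving: (3 - 2)/2 <= x <= (5 - 2)/2
= [0.5, 1.5]
Intersecting with [0,1]: [0.5, 1]
Measure = 1 - 0.5 = 0.5


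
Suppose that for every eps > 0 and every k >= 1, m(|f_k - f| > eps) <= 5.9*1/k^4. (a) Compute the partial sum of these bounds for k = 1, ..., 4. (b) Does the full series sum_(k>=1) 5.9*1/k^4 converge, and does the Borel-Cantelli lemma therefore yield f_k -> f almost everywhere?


Step 1: List the terms 5.9*1/k^4 for k = 1 to 4:
  k=1: 5.9
  k=2: 0.36875
  k=3: 0.07284
  k=4: 0.023047
Step 2: Partial sum = 5.9 + 0.36875 + 0.07284 + 0.023047
     = 6.364636
Step 3: The full series sum_(k>=1) 5.9*1/k^4 converges (p-series with p = 4 > 1; a constant multiple of a convergent series converges).
Step 4: Fix eps > 0. Since sum_k m(|f_k - f| > eps) < infinity, the Borel-Cantelli lemma gives
        m(limsup_k {|f_k - f| > eps}) = 0, i.e. for a.e. x, |f_k(x) - f(x)| <= eps for all large k.
        Applying this with eps = 1/j for j = 1, 2, ... and intersecting the countably many full-measure sets,
        for a.e. x we get limsup_k |f_k(x) - f(x)| <= 1/j for every j, hence f_k -> f almost everywhere.
Conclusion: series converges; Borel-Cantelli yields f_k -> f a.e.


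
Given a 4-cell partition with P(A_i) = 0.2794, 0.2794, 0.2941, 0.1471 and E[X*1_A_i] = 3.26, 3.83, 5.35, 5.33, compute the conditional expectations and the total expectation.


For each cell A_i: E[X|A_i] = E[X*1_A_i] / P(A_i)
Step 1: E[X|A_1] = 3.26 / 0.2794 = 11.66786
Step 2: E[X|A_2] = 3.83 / 0.2794 = 13.707946
Step 3: E[X|A_3] = 5.35 / 0.2941 = 18.191091
Step 4: E[X|A_4] = 5.33 / 0.1471 = 36.233855
Verification: E[X] = sum E[X*1_A_i] = 3.26 + 3.83 + 5.35 + 5.33 = 17.77


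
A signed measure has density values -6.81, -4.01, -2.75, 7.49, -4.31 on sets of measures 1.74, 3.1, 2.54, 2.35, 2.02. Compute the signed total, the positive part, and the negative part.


Step 1: Compute signed measure on each set:
  Set 1: -6.81 * 1.74 = -11.8494
  Set 2: -4.01 * 3.1 = -12.431
  Set 3: -2.75 * 2.54 = -6.985
  Set 4: 7.49 * 2.35 = 17.6015
  Set 5: -4.31 * 2.02 = -8.7062
Step 2: Total signed measure = (-11.8494) + (-12.431) + (-6.985) + (17.6015) + (-8.7062)
     = -22.3701
Step 3: Positive part mu+(X) = sum of positive contributions = 17.6015
Step 4: Negative part mu-(X) = |sum of negative contributions| = 39.9716


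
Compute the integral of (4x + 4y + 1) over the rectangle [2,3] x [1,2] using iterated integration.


By Fubini, integrate in x first, then y.
Step 1: Fix y, integrate over x in [2,3]:
  integral(4x + 4y + 1, x=2..3)
  = 4*(3^2 - 2^2)/2 + (4y + 1)*(3 - 2)
  = 10 + (4y + 1)*1
  = 10 + 4y + 1
  = 11 + 4y
Step 2: Integrate over y in [1,2]:
  integral(11 + 4y, y=1..2)
  = 11*1 + 4*(2^2 - 1^2)/2
  = 11 + 6
  = 17


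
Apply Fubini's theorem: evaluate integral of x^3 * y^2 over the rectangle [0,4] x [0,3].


By Fubini's theorem, the double integral factors as a product of single integrals:
Step 1: integral_0^4 x^3 dx = [x^4/4] from 0 to 4
     = 4^4/4 = 64
Step 2: integral_0^3 y^2 dy = [y^3/3] from 0 to 3
     = 3^3/3 = 9
Step 3: Double integral = 64 * 9 = 576


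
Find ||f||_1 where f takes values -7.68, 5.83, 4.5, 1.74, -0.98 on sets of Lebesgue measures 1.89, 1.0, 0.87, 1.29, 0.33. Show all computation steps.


Step 1: Compute |f_i|^1 for each value:
  |-7.68|^1 = 7.68
  |5.83|^1 = 5.83
  |4.5|^1 = 4.5
  |1.74|^1 = 1.74
  |-0.98|^1 = 0.98
Step 2: Multiply by measures and sum:
  7.68 * 1.89 = 14.5152
  5.83 * 1.0 = 5.83
  4.5 * 0.87 = 3.915
  1.74 * 1.29 = 2.2446
  0.98 * 0.33 = 0.3234
Sum = 14.5152 + 5.83 + 3.915 + 2.2446 + 0.3234 = 26.8282
Step 3: Take the p-th root:
||f||_1 = (26.8282)^(1/1) = 26.8282


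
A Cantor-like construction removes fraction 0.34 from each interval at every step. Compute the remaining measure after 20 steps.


Step 1: At each step, fraction remaining = 1 - 0.34 = 0.66
Step 2: After 20 steps, measure = (0.66)^20
Result = 2.459681e-04


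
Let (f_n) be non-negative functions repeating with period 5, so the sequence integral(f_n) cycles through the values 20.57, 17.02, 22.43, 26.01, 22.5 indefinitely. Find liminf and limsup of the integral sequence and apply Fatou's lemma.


The sequence (integral(f_n)) is periodic with period 5, repeating the values 20.57, 17.02, 22.43, 26.01, 22.5 indefinitely.
Step 1: For a periodic sequence, every tail (a_m, a_(m+1), ...) contains all 5 period values infinitely often.
Step 2: Hence inf of every tail = min of the period values = min(20.57, 17.02, 22.43, 26.01, 22.5) = 17.02.
        liminf_n integral(f_n) = sup over m of (inf of tail from m) = 17.02.
Step 3: Similarly sup of every tail = max of the period values = 26.01.
        limsup_n integral(f_n) = 26.01.
Step 4: Fatou's lemma: integral(liminf_n f_n) <= liminf_n integral(f_n) = 17.02.
        So the integral of the pointwise liminf is at most 17.02.


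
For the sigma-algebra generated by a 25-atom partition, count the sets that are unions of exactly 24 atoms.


Each element of F is a union of some subset of the 25 atoms.
Elements that are unions of exactly 24 atoms correspond to 24-element subsets of the 25 atoms.
Count = C(25, 24) = 25! / (24! * 1!) = 25.


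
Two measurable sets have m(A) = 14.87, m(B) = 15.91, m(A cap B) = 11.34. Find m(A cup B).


By inclusion-exclusion: m(A u B) = m(A) + m(B) - m(A n B)
= 14.87 + 15.91 - 11.34
= 19.44


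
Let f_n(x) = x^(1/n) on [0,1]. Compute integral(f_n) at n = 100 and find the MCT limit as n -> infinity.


At n = 100: f_100(x) = x^(1/100).
Step 1: integral(x^(1/100), 0, 1) = [x^(1/100+1) / (1/100+1)] from 0 to 1
     = 1 / (1/100 + 1) = 1 / ((100+1)/100) = 100/(100+1)
     = 100/101 = 0.990099
Step 2: As n -> infinity, f_n(x) = x^(1/n) -> 1 for x in (0,1], and f_n is increasing in n.
By MCT, lim_n integral(f_n) = integral(lim_n f_n) = integral(1, 0, 1) = 1.
Step 3: Verify convergence: 100/101 = 0.990099 -> 1


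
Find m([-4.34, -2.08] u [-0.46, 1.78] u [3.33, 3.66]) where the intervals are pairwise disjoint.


For pairwise disjoint intervals, m(union) = sum of lengths.
= (-2.08 - -4.34) + (1.78 - -0.46) + (3.66 - 3.33)
= 2.26 + 2.24 + 0.33
= 4.83


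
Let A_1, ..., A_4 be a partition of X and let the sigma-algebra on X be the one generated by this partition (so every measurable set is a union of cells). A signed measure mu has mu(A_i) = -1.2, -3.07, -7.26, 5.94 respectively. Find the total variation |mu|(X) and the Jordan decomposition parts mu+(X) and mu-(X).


Step 1: Every measurable set is a union of atoms (the cells / points), so a Hahn decomposition is
  obtained by grouping atoms by sign: P = union of atoms with mu > 0, N = union of the remaining atoms.
  Atoms in P (indices): 4;  atoms in N (indices): 1, 2, 3
  Positive values: 5.94
  Negative values: -1.2, -3.07, -7.26
Step 2: mu+(X) = mu(P) = sum of positive atom values = 5.94
Step 3: mu-(X) = -mu(N) = sum of |negative atom values| = 11.53
Step 4: |mu|(X) = mu+(X) + mu-(X) = 5.94 + 11.53 = 17.47


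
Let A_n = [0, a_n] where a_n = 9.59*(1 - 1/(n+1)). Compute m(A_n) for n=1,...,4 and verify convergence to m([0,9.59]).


By continuity of measure from below: if A_n increases to A, then m(A_n) -> m(A).
Here A = [0, 9.59], so m(A) = 9.59
Step 1: a_1 = 9.59*(1 - 1/2) = 4.795, m(A_1) = 4.795
Step 2: a_2 = 9.59*(1 - 1/3) = 6.3933, m(A_2) = 6.3933
Step 3: a_3 = 9.59*(1 - 1/4) = 7.1925, m(A_3) = 7.1925
Step 4: a_4 = 9.59*(1 - 1/5) = 7.672, m(A_4) = 7.672
Limit: m(A_n) -> m([0,9.59]) = 9.59


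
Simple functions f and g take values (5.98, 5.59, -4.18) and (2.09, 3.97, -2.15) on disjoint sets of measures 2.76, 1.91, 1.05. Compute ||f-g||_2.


Step 1: Compute differences f_i - g_i:
  5.98 - 2.09 = 3.89
  5.59 - 3.97 = 1.62
  -4.18 - -2.15 = -2.03
Step 2: Compute |diff|^2 * measure for each set:
  |3.89|^2 * 2.76 = 15.1321 * 2.76 = 41.764596
  |1.62|^2 * 1.91 = 2.6244 * 1.91 = 5.012604
  |-2.03|^2 * 1.05 = 4.1209 * 1.05 = 4.326945
Step 3: Sum = 51.104145
Step 4: ||f-g||_2 = (51.104145)^(1/2) = 7.148716


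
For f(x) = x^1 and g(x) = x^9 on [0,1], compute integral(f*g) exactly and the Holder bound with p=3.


Step 1: Exact integral of f*g = integral(x^10, 0, 1) = 1/11
     = 0.090909
Step 2: Holder bound with p=3, q=1.5:
  ||f||_p = (integral x^3 dx)^(1/3) = (1/4)^(1/3) = 0.629961
  ||g||_q = (integral x^13.5 dx)^(1/1.5) = (1/14.5)^(1/1.5) = 0.168172
Step 3: Holder bound = ||f||_p * ||g||_q = 0.629961 * 0.168172 = 0.105942
Verification: 0.090909 <= 0.105942 (Holder holds)


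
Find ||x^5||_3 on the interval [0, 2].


Step 1: ||f||_3 = (integral_0^2 |x^5|^3 dx)^(1/3)
     = (integral_0^2 x^15 dx)^(1/3)
Step 2: integral_0^2 x^15 dx = [x^16/(16)] from 0 to 2 = 2^16/16
     = 65536/16 = 4096
Step 3: ||f||_3 = (4096)^(1/3) = 16


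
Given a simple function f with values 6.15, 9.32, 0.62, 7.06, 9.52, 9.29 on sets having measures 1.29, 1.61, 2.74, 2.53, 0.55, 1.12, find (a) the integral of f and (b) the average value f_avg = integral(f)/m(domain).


Step 1: Integral = sum(value_i * measure_i)
= 6.15*1.29 + 9.32*1.61 + 0.62*2.74 + 7.06*2.53 + 9.52*0.55 + 9.29*1.12
= 7.9335 + 15.0052 + 1.6988 + 17.8618 + 5.236 + 10.4048
= 58.1401
Step 2: Total measure of domain = 1.29 + 1.61 + 2.74 + 2.53 + 0.55 + 1.12 = 9.84
Step 3: Average value = 58.1401 / 9.84 = 5.908547


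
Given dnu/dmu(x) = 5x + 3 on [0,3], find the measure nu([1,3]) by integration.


nu(A) = integral_A (dnu/dmu) dmu = integral_1^3 (5x + 3) dx
Step 1: Antiderivative F(x) = (5/2)x^2 + 3x
Step 2: F(3) = (5/2)*3^2 + 3*3 = 22.5 + 9 = 31.5
Step 3: F(1) = (5/2)*1^2 + 3*1 = 2.5 + 3 = 5.5
Step 4: nu([1,3]) = F(3) - F(1) = 31.5 - 5.5 = 26


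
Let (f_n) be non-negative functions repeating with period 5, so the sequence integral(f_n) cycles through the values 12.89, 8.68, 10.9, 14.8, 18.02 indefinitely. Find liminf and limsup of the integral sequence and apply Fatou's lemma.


The sequence (integral(f_n)) is periodic with period 5, repeating the values 12.89, 8.68, 10.9, 14.8, 18.02 indefinitely.
Step 1: For a periodic sequence, every tail (a_m, a_(m+1), ...) contains all 5 period values infinitely often.
Step 2: Hence inf of every tail = min of the period values = min(12.89, 8.68, 10.9, 14.8, 18.02) = 8.68.
        liminf_n integral(f_n) = sup over m of (inf of tail from m) = 8.68.
Step 3: Similarly sup of every tail = max of the period values = 18.02.
        limsup_n integral(f_n) = 18.02.
Step 4: Fatou's lemma: integral(liminf_n f_n) <= liminf_n integral(f_n) = 8.68.
        So the integral of the pointwise liminf is at most 8.68.


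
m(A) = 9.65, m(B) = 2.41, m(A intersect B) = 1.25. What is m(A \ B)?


m(A \ B) = m(A) - m(A n B)
= 9.65 - 1.25
= 8.4


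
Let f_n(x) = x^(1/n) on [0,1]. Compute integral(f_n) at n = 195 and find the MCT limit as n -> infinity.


At n = 195: f_195(x) = x^(1/195).
Step 1: integral(x^(1/195), 0, 1) = [x^(1/195+1) / (1/195+1)] from 0 to 1
     = 1 / (1/195 + 1) = 1 / ((195+1)/195) = 195/(195+1)
     = 195/196 = 0.994898
Step 2: As n -> infinity, f_n(x) = x^(1/n) -> 1 for x in (0,1], and f_n is increasing in n.
By MCT, lim_n integral(f_n) = integral(lim_n f_n) = integral(1, 0, 1) = 1.
Step 3: Verify convergence: 195/196 = 0.994898 -> 1


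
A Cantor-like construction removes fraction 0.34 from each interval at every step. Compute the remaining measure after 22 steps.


Step 1: At each step, fraction remaining = 1 - 0.34 = 0.66
Step 2: After 22 steps, measure = (0.66)^22
Result = 1.071437e-04


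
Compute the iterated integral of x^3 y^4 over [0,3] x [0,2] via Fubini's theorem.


By Fubini's theorem, the double integral factors as a product of single integrals:
Step 1: integral_0^3 x^3 dx = [x^4/4] from 0 to 3
     = 3^4/4 = 20.25
Step 2: integral_0^2 y^4 dy = [y^5/5] from 0 to 2
     = 2^5/5 = 6.4
Step 3: Double integral = 20.25 * 6.4 = 129.6


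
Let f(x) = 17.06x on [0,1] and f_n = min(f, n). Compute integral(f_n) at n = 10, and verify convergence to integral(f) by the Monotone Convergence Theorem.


f(x) = 17.06x on [0,1]; f_n(x) = min(17.06x, n). At n = 10:
Step 1: f(x) reaches 10 at x = 10/17.06 = 0.586166
Step 2: integral(f_10) = integral(17.06x, 0, 0.586166) + integral(10, 0.586166, 1)
       = 17.06*0.586166^2/2 + 10*(1 - 0.586166)
       = 2.930832 + 4.138335
       = 7.069168
Step 3: As n -> infinity, f_n increases to f, so by MCT integral(f_n) -> integral(f) = 17.06/2 = 8.53.
Convergence: integral(f_10) = 7.069168 -> 8.53 as n -> infinity


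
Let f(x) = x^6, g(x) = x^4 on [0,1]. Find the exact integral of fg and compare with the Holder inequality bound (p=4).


Step 1: Exact integral of f*g = integral(x^10, 0, 1) = 1/11
     = 0.090909
Step 2: Holder bound with p=4, q=1.333333:
  ||f||_p = (integral x^24 dx)^(1/4) = (1/25)^(1/4) = 0.447214
  ||g||_q = (integral x^5.333333 dx)^(1/1.333333) = (1/6.333333)^(1/1.333333) = 0.250482
Step 3: Holder bound = ||f||_p * ||g||_q = 0.447214 * 0.250482 = 0.112019
Verification: 0.090909 <= 0.112019 (Holder holds)


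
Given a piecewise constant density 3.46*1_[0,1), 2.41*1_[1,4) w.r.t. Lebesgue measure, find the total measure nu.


Integrate each piece of the Radon-Nikodym derivative:
Step 1: integral_0^1 3.46 dx = 3.46*(1-0) = 3.46*1 = 3.46
Step 2: integral_1^4 2.41 dx = 2.41*(4-1) = 2.41*3 = 7.23
Total: 3.46 + 7.23 = 10.69


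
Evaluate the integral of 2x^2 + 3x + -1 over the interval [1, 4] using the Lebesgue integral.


The Lebesgue integral of a Riemann-integrable function agrees with the Riemann integral.
Antiderivative F(x) = (2/3)x^3 + (3/2)x^2 + -1x
F(4) = (2/3)*4^3 + (3/2)*4^2 + -1*4
     = (2/3)*64 + (3/2)*16 + -1*4
     = 42.666667 + 24 + -4
     = 62.666667
F(1) = 1.166667
Integral = F(4) - F(1) = 62.666667 - 1.166667 = 61.5


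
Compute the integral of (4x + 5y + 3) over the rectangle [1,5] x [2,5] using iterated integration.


By Fubini, integrate in x first, then y.
Step 1: Fix y, integrate over x in [1,5]:
  integral(4x + 5y + 3, x=1..5)
  = 4*(5^2 - 1^2)/2 + (5y + 3)*(5 - 1)
  = 48 + (5y + 3)*4
  = 48 + 20y + 12
  = 60 + 20y
Step 2: Integrate over y in [2,5]:
  integral(60 + 20y, y=2..5)
  = 60*3 + 20*(5^2 - 2^2)/2
  = 180 + 210
  = 390
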